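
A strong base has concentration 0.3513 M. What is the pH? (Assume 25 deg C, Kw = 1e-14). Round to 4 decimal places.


A strong base dissociates completely, so [OH-] equals the given concentration.
pOH = -log10([OH-]) = -log10(0.3513) = 0.454322
pH = 14 - pOH = 14 - 0.454322
pH = 13.545678, rounded to 4 dp:

13.5457


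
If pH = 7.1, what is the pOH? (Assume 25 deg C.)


At 25 deg C, pH + pOH = 14.
pOH = 14 - pH = 14 - 7.1
pOH = 6.9:

6.90


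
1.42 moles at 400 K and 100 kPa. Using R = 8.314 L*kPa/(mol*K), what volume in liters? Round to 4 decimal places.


PV = nRT, solve for V = nRT / P.
nRT = 1.42 * 8.314 * 400 = 4722.352
V = 4722.352 / 100
V = 47.22352 L, rounded to 4 dp:

47.2235 L


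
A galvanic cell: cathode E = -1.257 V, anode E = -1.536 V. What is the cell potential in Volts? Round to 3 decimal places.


Standard cell potential: E_cell = E_cathode - E_anode.
E_cell = -1.257 - (-1.536)
E_cell = 0.279 V, rounded to 3 dp:

0.279 V


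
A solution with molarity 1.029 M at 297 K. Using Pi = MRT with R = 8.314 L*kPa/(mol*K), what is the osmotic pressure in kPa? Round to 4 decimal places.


Osmotic pressure (van't Hoff): Pi = M*R*T.
RT = 8.314 * 297 = 2469.258
Pi = 1.029 * 2469.258
Pi = 2540.866482 kPa, rounded to 4 dp:

2540.8665 kPa


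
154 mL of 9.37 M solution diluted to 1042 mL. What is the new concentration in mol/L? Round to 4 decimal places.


Dilution: M1*V1 = M2*V2, solve for M2.
M2 = M1*V1 / V2
M2 = 9.37 * 154 / 1042
M2 = 1442.98 / 1042
M2 = 1.38481766 mol/L, rounded to 4 dp:

1.3848 mol/L


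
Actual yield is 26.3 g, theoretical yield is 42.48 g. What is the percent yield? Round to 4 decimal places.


% yield = 100 * actual / theoretical
% yield = 100 * 26.3 / 42.48
% yield = 61.91148776 %, rounded to 4 dp:

61.9115 %


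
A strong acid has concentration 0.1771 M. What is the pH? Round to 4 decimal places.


A strong acid dissociates completely, so [H+] equals the given concentration.
pH = -log10([H+]) = -log10(0.1771)
pH = 0.75178144, rounded to 4 dp:

0.7518


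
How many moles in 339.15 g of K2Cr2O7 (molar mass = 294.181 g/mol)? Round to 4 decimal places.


n = mass / M
n = 339.15 / 294.181
n = 1.15286167 mol, rounded to 4 dp:

1.1529 mol


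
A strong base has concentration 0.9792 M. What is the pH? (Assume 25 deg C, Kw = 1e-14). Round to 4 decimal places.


A strong base dissociates completely, so [OH-] equals the given concentration.
pOH = -log10([OH-]) = -log10(0.9792) = 0.009129
pH = 14 - pOH = 14 - 0.009129
pH = 13.990871, rounded to 4 dp:

13.9909


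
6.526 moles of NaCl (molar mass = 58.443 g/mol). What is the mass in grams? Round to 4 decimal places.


mass = n * M
mass = 6.526 * 58.443
mass = 381.399018 g, rounded to 4 dp:

381.3990 g


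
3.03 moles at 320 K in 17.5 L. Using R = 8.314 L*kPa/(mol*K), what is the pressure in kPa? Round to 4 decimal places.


PV = nRT, solve for P = nRT / V.
nRT = 3.03 * 8.314 * 320 = 8061.2544
P = 8061.2544 / 17.5
P = 460.64310857 kPa, rounded to 4 dp:

460.6431 kPa


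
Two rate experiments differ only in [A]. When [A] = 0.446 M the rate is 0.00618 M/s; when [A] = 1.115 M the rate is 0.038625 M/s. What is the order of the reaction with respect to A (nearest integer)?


Rate is proportional to [A]^n, so rate2/rate1 = ([A]2/[A]1)^n. Take logs to solve for n.
rate2/rate1 = 0.038625 / 0.00618 = 6.25
[A]2/[A]1 = 1.115 / 0.446 = 2.5
n = ln(6.25) / ln(2.5) = 2.0
Nearest integer order:

2


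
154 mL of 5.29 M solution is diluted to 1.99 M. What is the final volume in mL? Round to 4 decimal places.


Dilution: M1*V1 = M2*V2, solve for V2.
V2 = M1*V1 / M2
V2 = 5.29 * 154 / 1.99
V2 = 814.66 / 1.99
V2 = 409.37688442 mL, rounded to 4 dp:

409.3769 mL


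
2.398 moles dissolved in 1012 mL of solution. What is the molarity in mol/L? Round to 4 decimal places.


Convert volume to liters: V_L = V_mL / 1000.
V_L = 1012 / 1000 = 1.012 L
M = n / V_L = 2.398 / 1.012
M = 2.36956522 mol/L, rounded to 4 dp:

2.3696 mol/L


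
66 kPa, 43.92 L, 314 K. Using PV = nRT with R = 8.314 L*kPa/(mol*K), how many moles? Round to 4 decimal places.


PV = nRT, solve for n = PV / (RT).
PV = 66 * 43.92 = 2898.72
RT = 8.314 * 314 = 2610.596
n = 2898.72 / 2610.596
n = 1.11036713 mol, rounded to 4 dp:

1.1104 mol


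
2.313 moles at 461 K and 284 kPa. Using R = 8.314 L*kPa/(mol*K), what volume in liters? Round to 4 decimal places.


PV = nRT, solve for V = nRT / P.
nRT = 2.313 * 8.314 * 461 = 8865.16
V = 8865.16 / 284
V = 31.21535211 L, rounded to 4 dp:

31.2154 L


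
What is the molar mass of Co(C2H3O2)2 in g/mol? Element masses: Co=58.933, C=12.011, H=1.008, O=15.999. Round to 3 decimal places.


M = sum(count * atomic_mass) over atoms.
M = 1*58.933 + 4*12.011 + 6*1.008 + 4*15.999
M = 58.933 + 48.044 + 6.048 + 63.996
M = 177.021 g/mol, rounded to 3 dp:

177.021 g/mol


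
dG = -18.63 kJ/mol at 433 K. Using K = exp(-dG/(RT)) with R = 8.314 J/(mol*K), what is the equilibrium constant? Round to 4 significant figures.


dG is in kJ/mol; multiply by 1000 to match R in J/(mol*K).
RT = 8.314 * 433 = 3599.962 J/mol
exponent = -dG*1000 / (RT) = -(-18.63*1000) / 3599.962 = 5.17505463
K = exp(5.17505463)
K = 176.80627, rounded to 4 significant figures:

176.8


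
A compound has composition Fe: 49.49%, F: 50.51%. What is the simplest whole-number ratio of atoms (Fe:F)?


Assume 100 g of compound, divide each mass% by atomic mass to get moles, then normalize by the smallest to get a raw atom ratio.
Moles per 100 g: Fe: 49.49/55.845 = 0.8862, F: 50.51/18.998 = 2.6587
Raw ratio (divide by min = 0.8862): Fe: 1.0, F: 3.0
Multiply by 1 to clear fractions: Fe: 1.0 ~= 1, F: 3.0 ~= 3
Reduce by GCD to get the simplest whole-number ratio:

1:3


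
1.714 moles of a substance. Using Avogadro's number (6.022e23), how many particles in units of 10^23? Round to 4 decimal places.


N = n * NA, then divide by 1e23 for the requested units.
N / 1e23 = n * 6.022
N / 1e23 = 1.714 * 6.022
N / 1e23 = 10.321708, rounded to 4 dp:

10.3217


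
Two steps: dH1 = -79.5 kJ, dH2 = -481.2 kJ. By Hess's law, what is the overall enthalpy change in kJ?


Hess's law: enthalpy is a state function, so add the step enthalpies.
dH_total = dH1 + dH2 = -79.5 + (-481.2)
dH_total = -560.7 kJ:

-560.70 kJ


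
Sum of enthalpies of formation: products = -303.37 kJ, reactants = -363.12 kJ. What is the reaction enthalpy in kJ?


dH_rxn = sum(dH_f products) - sum(dH_f reactants)
dH_rxn = -303.37 - (-363.12)
dH_rxn = 59.75 kJ:

59.75 kJ


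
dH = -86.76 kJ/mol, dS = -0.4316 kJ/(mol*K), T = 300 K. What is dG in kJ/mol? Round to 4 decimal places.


Gibbs: dG = dH - T*dS (consistent units, dS already in kJ/(mol*K)).
T*dS = 300 * -0.4316 = -129.48
dG = -86.76 - (-129.48)
dG = 42.72 kJ/mol, rounded to 4 dp:

42.7200 kJ/mol


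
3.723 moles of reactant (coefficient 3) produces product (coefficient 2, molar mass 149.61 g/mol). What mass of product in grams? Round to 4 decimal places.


Use the coefficient ratio to convert reactant moles to product moles, then multiply by the product's molar mass.
moles_P = moles_R * (coeff_P / coeff_R) = 3.723 * (2/3) = 2.482
mass_P = moles_P * M_P = 2.482 * 149.61
mass_P = 371.33202 g, rounded to 4 dp:

371.3320 g


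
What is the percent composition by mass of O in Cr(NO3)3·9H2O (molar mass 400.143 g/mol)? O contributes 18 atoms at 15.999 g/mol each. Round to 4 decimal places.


pct = 100 * (n_elem * M_elem) / M_total
mass_contribution = 18 * 15.999 = 287.982 g/mol
pct = 100 * 287.982 / 400.143
pct = 71.96977081 %, rounded to 4 dp:

71.9698 %


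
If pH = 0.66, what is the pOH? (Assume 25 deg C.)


At 25 deg C, pH + pOH = 14.
pOH = 14 - pH = 14 - 0.66
pOH = 13.34:

13.34


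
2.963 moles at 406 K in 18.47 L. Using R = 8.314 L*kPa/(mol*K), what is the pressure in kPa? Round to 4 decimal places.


PV = nRT, solve for P = nRT / V.
nRT = 2.963 * 8.314 * 406 = 10001.5591
P = 10001.5591 / 18.47
P = 541.50292907 kPa, rounded to 4 dp:

541.5029 kPa


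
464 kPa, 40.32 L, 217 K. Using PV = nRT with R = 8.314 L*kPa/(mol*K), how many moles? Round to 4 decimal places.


PV = nRT, solve for n = PV / (RT).
PV = 464 * 40.32 = 18708.48
RT = 8.314 * 217 = 1804.138
n = 18708.48 / 1804.138
n = 10.36976107 mol, rounded to 4 dp:

10.3698 mol


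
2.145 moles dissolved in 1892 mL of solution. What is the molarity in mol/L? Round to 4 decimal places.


Convert volume to liters: V_L = V_mL / 1000.
V_L = 1892 / 1000 = 1.892 L
M = n / V_L = 2.145 / 1.892
M = 1.13372093 mol/L, rounded to 4 dp:

1.1337 mol/L


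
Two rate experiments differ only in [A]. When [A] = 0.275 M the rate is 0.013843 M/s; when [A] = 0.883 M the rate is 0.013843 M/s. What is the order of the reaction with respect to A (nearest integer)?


Rate is proportional to [A]^n, so rate2/rate1 = ([A]2/[A]1)^n. Take logs to solve for n.
rate2/rate1 = 0.013843 / 0.013843 = 1.0
[A]2/[A]1 = 0.883 / 0.275 = 3.2109
n = ln(1.0) / ln(3.2109) = 0.0
Nearest integer order:

0


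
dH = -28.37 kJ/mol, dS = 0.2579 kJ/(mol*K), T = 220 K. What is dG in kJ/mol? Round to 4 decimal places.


Gibbs: dG = dH - T*dS (consistent units, dS already in kJ/(mol*K)).
T*dS = 220 * 0.2579 = 56.738
dG = -28.37 - (56.738)
dG = -85.108 kJ/mol, rounded to 4 dp:

-85.1080 kJ/mol


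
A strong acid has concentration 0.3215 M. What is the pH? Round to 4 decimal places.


A strong acid dissociates completely, so [H+] equals the given concentration.
pH = -log10([H+]) = -log10(0.3215)
pH = 0.49281902, rounded to 4 dp:

0.4928


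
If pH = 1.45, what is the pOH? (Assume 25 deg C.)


At 25 deg C, pH + pOH = 14.
pOH = 14 - pH = 14 - 1.45
pOH = 12.55:

12.55


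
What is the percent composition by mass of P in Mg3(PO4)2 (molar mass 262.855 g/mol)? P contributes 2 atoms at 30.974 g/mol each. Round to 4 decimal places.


pct = 100 * (n_elem * M_elem) / M_total
mass_contribution = 2 * 30.974 = 61.948 g/mol
pct = 100 * 61.948 / 262.855
pct = 23.56736604 %, rounded to 4 dp:

23.5674 %


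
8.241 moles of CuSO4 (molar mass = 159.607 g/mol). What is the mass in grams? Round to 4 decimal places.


mass = n * M
mass = 8.241 * 159.607
mass = 1315.321287 g, rounded to 4 dp:

1315.3213 g


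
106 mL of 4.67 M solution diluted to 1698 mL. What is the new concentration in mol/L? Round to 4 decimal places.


Dilution: M1*V1 = M2*V2, solve for M2.
M2 = M1*V1 / V2
M2 = 4.67 * 106 / 1698
M2 = 495.02 / 1698
M2 = 0.29153121 mol/L, rounded to 4 dp:

0.2915 mol/L


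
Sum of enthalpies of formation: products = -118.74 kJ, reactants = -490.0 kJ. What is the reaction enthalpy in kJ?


dH_rxn = sum(dH_f products) - sum(dH_f reactants)
dH_rxn = -118.74 - (-490.0)
dH_rxn = 371.26 kJ:

371.26 kJ


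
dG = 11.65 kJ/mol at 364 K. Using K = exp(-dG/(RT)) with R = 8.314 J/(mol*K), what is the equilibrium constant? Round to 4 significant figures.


dG is in kJ/mol; multiply by 1000 to match R in J/(mol*K).
RT = 8.314 * 364 = 3026.296 J/mol
exponent = -dG*1000 / (RT) = -(11.65*1000) / 3026.296 = -3.84959039
K = exp(-3.84959039)
K = 0.021288455, rounded to 4 significant figures:

0.02129


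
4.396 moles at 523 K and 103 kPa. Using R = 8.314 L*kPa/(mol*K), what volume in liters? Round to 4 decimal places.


PV = nRT, solve for V = nRT / P.
nRT = 4.396 * 8.314 * 523 = 19114.7839
V = 19114.7839 / 103
V = 185.58042621 L, rounded to 4 dp:

185.5804 L


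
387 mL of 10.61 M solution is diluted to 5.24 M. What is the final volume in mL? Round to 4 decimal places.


Dilution: M1*V1 = M2*V2, solve for V2.
V2 = M1*V1 / M2
V2 = 10.61 * 387 / 5.24
V2 = 4106.07 / 5.24
V2 = 783.60114504 mL, rounded to 4 dp:

783.6011 mL


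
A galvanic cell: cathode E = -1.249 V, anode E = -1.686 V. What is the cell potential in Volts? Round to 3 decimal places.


Standard cell potential: E_cell = E_cathode - E_anode.
E_cell = -1.249 - (-1.686)
E_cell = 0.437 V, rounded to 3 dp:

0.437 V


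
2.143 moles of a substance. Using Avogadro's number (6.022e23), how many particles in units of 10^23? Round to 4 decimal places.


N = n * NA, then divide by 1e23 for the requested units.
N / 1e23 = n * 6.022
N / 1e23 = 2.143 * 6.022
N / 1e23 = 12.905146, rounded to 4 dp:

12.9051


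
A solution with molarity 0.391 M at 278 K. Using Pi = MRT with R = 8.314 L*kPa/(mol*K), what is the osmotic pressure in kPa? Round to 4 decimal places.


Osmotic pressure (van't Hoff): Pi = M*R*T.
RT = 8.314 * 278 = 2311.292
Pi = 0.391 * 2311.292
Pi = 903.715172 kPa, rounded to 4 dp:

903.7152 kPa


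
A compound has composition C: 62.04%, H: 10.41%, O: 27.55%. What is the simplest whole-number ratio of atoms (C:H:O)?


Assume 100 g of compound, divide each mass% by atomic mass to get moles, then normalize by the smallest to get a raw atom ratio.
Moles per 100 g: C: 62.04/12.011 = 5.1653, H: 10.41/1.008 = 10.3274, O: 27.55/15.999 = 1.722
Raw ratio (divide by min = 1.722): C: 3.0, H: 5.997, O: 1.0
Multiply by 1 to clear fractions: C: 3.0 ~= 3, H: 5.997 ~= 6, O: 1.0 ~= 1
Reduce by GCD to get the simplest whole-number ratio:

3:6:1


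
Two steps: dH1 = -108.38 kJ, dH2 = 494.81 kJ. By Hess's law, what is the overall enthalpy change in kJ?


Hess's law: enthalpy is a state function, so add the step enthalpies.
dH_total = dH1 + dH2 = -108.38 + (494.81)
dH_total = 386.43 kJ:

386.43 kJ


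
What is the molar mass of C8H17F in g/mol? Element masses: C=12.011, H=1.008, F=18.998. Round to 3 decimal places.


M = sum(count * atomic_mass) over atoms.
M = 8*12.011 + 17*1.008 + 1*18.998
M = 96.088 + 17.136 + 18.998
M = 132.222 g/mol, rounded to 3 dp:

132.222 g/mol


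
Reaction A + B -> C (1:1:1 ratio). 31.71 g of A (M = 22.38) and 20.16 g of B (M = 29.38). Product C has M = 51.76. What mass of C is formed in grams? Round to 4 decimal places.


Find moles of each reactant; the smaller value is the limiting reagent in a 1:1:1 reaction, so moles_C equals moles of the limiter.
n_A = mass_A / M_A = 31.71 / 22.38 = 1.41689 mol
n_B = mass_B / M_B = 20.16 / 29.38 = 0.686181 mol
Limiting reagent: B (smaller), n_limiting = 0.686181 mol
mass_C = n_limiting * M_C = 0.686181 * 51.76
mass_C = 35.51672856 g, rounded to 4 dp:

35.5167 g


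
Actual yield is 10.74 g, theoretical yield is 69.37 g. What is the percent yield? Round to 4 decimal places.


% yield = 100 * actual / theoretical
% yield = 100 * 10.74 / 69.37
% yield = 15.48219692 %, rounded to 4 dp:

15.4822 %


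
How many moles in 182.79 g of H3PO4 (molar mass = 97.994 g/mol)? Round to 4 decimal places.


n = mass / M
n = 182.79 / 97.994
n = 1.86531828 mol, rounded to 4 dp:

1.8653 mol


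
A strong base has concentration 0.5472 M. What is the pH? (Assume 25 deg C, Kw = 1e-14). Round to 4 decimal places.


A strong base dissociates completely, so [OH-] equals the given concentration.
pOH = -log10([OH-]) = -log10(0.5472) = 0.261854
pH = 14 - pOH = 14 - 0.261854
pH = 13.738146, rounded to 4 dp:

13.7381


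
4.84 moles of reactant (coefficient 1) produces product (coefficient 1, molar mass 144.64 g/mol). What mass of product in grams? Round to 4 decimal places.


Use the coefficient ratio to convert reactant moles to product moles, then multiply by the product's molar mass.
moles_P = moles_R * (coeff_P / coeff_R) = 4.84 * (1/1) = 4.84
mass_P = moles_P * M_P = 4.84 * 144.64
mass_P = 700.0576 g, rounded to 4 dp:

700.0576 g


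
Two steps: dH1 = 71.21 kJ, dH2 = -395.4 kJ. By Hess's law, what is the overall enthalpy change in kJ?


Hess's law: enthalpy is a state function, so add the step enthalpies.
dH_total = dH1 + dH2 = 71.21 + (-395.4)
dH_total = -324.19 kJ:

-324.19 kJ


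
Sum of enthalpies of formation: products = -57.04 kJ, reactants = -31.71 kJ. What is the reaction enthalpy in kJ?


dH_rxn = sum(dH_f products) - sum(dH_f reactants)
dH_rxn = -57.04 - (-31.71)
dH_rxn = -25.33 kJ:

-25.33 kJ


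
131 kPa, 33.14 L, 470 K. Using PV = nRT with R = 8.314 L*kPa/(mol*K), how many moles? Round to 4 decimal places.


PV = nRT, solve for n = PV / (RT).
PV = 131 * 33.14 = 4341.34
RT = 8.314 * 470 = 3907.58
n = 4341.34 / 3907.58
n = 1.11100477 mol, rounded to 4 dp:

1.1110 mol


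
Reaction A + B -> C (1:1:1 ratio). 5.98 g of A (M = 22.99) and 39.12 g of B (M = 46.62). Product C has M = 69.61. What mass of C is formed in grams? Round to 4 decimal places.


Find moles of each reactant; the smaller value is the limiting reagent in a 1:1:1 reaction, so moles_C equals moles of the limiter.
n_A = mass_A / M_A = 5.98 / 22.99 = 0.260113 mol
n_B = mass_B / M_B = 39.12 / 46.62 = 0.839125 mol
Limiting reagent: A (smaller), n_limiting = 0.260113 mol
mass_C = n_limiting * M_C = 0.260113 * 69.61
mass_C = 18.10646593 g, rounded to 4 dp:

18.1065 g


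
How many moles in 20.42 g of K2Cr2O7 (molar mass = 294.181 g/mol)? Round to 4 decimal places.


n = mass / M
n = 20.42 / 294.181
n = 0.06941305 mol, rounded to 4 dp:

0.0694 mol


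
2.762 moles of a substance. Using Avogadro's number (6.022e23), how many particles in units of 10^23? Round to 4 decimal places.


N = n * NA, then divide by 1e23 for the requested units.
N / 1e23 = n * 6.022
N / 1e23 = 2.762 * 6.022
N / 1e23 = 16.632764, rounded to 4 dp:

16.6328


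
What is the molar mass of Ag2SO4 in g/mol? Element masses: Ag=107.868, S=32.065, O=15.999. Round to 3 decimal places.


M = sum(count * atomic_mass) over atoms.
M = 2*107.868 + 1*32.065 + 4*15.999
M = 215.736 + 32.065 + 63.996
M = 311.797 g/mol, rounded to 3 dp:

311.797 g/mol


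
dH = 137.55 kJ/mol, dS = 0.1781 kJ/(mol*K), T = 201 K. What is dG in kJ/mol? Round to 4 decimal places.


Gibbs: dG = dH - T*dS (consistent units, dS already in kJ/(mol*K)).
T*dS = 201 * 0.1781 = 35.7981
dG = 137.55 - (35.7981)
dG = 101.7519 kJ/mol, rounded to 4 dp:

101.7519 kJ/mol


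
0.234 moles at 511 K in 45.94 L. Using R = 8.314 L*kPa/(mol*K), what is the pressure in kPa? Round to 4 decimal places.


PV = nRT, solve for P = nRT / V.
nRT = 0.234 * 8.314 * 511 = 994.1382
P = 994.1382 / 45.94
P = 21.63992599 kPa, rounded to 4 dp:

21.6399 kPa


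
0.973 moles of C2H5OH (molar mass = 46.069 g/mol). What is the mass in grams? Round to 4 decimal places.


mass = n * M
mass = 0.973 * 46.069
mass = 44.825137 g, rounded to 4 dp:

44.8251 g


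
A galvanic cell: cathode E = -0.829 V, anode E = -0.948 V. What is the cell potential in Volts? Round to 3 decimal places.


Standard cell potential: E_cell = E_cathode - E_anode.
E_cell = -0.829 - (-0.948)
E_cell = 0.119 V, rounded to 3 dp:

0.119 V


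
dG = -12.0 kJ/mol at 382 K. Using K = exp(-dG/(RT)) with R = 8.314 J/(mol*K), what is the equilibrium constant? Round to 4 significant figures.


dG is in kJ/mol; multiply by 1000 to match R in J/(mol*K).
RT = 8.314 * 382 = 3175.948 J/mol
exponent = -dG*1000 / (RT) = -(-12.0*1000) / 3175.948 = 3.77839939
K = exp(3.77839939)
K = 43.745965, rounded to 4 significant figures:

43.75


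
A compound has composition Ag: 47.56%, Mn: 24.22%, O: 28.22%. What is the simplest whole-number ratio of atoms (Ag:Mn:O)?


Assume 100 g of compound, divide each mass% by atomic mass to get moles, then normalize by the smallest to get a raw atom ratio.
Moles per 100 g: Ag: 47.56/107.868 = 0.4409, Mn: 24.22/54.938 = 0.4409, O: 28.22/15.999 = 1.7639
Raw ratio (divide by min = 0.4409): Ag: 1.0, Mn: 1.0, O: 4.001
Multiply by 1 to clear fractions: Ag: 1.0 ~= 1, Mn: 1.0 ~= 1, O: 4.001 ~= 4
Reduce by GCD to get the simplest whole-number ratio:

1:1:4


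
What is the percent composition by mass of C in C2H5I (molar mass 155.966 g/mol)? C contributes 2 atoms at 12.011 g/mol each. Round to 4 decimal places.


pct = 100 * (n_elem * M_elem) / M_total
mass_contribution = 2 * 12.011 = 24.022 g/mol
pct = 100 * 24.022 / 155.966
pct = 15.40207481 %, rounded to 4 dp:

15.4021 %


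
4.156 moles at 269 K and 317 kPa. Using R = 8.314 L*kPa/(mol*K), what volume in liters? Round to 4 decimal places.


PV = nRT, solve for V = nRT / P.
nRT = 4.156 * 8.314 * 269 = 9294.7527
V = 9294.7527 / 317
V = 29.32098644 L, rounded to 4 dp:

29.3210 L


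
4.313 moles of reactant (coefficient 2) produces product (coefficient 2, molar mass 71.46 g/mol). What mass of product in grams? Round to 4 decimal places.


Use the coefficient ratio to convert reactant moles to product moles, then multiply by the product's molar mass.
moles_P = moles_R * (coeff_P / coeff_R) = 4.313 * (2/2) = 4.313
mass_P = moles_P * M_P = 4.313 * 71.46
mass_P = 308.20698 g, rounded to 4 dp:

308.2070 g


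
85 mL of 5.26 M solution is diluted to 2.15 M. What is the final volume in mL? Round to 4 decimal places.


Dilution: M1*V1 = M2*V2, solve for V2.
V2 = M1*V1 / M2
V2 = 5.26 * 85 / 2.15
V2 = 447.1 / 2.15
V2 = 207.95348837 mL, rounded to 4 dp:

207.9535 mL


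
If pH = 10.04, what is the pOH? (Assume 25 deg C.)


At 25 deg C, pH + pOH = 14.
pOH = 14 - pH = 14 - 10.04
pOH = 3.96:

3.96


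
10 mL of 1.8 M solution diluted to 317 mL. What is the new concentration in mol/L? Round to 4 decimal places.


Dilution: M1*V1 = M2*V2, solve for M2.
M2 = M1*V1 / V2
M2 = 1.8 * 10 / 317
M2 = 18.0 / 317
M2 = 0.05678233 mol/L, rounded to 4 dp:

0.0568 mol/L


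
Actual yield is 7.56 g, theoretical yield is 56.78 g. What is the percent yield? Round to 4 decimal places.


% yield = 100 * actual / theoretical
% yield = 100 * 7.56 / 56.78
% yield = 13.31454738 %, rounded to 4 dp:

13.3145 %


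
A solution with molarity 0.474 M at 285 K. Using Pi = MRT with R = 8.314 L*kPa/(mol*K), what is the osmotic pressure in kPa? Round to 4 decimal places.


Osmotic pressure (van't Hoff): Pi = M*R*T.
RT = 8.314 * 285 = 2369.49
Pi = 0.474 * 2369.49
Pi = 1123.13826 kPa, rounded to 4 dp:

1123.1383 kPa


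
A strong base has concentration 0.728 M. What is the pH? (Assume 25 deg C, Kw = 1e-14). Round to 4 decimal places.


A strong base dissociates completely, so [OH-] equals the given concentration.
pOH = -log10([OH-]) = -log10(0.728) = 0.137869
pH = 14 - pOH = 14 - 0.137869
pH = 13.862131, rounded to 4 dp:

13.8621


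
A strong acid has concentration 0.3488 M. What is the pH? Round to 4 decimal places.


A strong acid dissociates completely, so [H+] equals the given concentration.
pH = -log10([H+]) = -log10(0.3488)
pH = 0.45742352, rounded to 4 dp:

0.4574


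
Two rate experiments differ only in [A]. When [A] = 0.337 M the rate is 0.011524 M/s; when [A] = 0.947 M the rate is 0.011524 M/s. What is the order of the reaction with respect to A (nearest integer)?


Rate is proportional to [A]^n, so rate2/rate1 = ([A]2/[A]1)^n. Take logs to solve for n.
rate2/rate1 = 0.011524 / 0.011524 = 1.0
[A]2/[A]1 = 0.947 / 0.337 = 2.8101
n = ln(1.0) / ln(2.8101) = 0.0
Nearest integer order:

0


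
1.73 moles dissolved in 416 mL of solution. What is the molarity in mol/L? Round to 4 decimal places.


Convert volume to liters: V_L = V_mL / 1000.
V_L = 416 / 1000 = 0.416 L
M = n / V_L = 1.73 / 0.416
M = 4.15865385 mol/L, rounded to 4 dp:

4.1587 mol/L


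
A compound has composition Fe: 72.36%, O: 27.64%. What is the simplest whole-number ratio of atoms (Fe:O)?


Assume 100 g of compound, divide each mass% by atomic mass to get moles, then normalize by the smallest to get a raw atom ratio.
Moles per 100 g: Fe: 72.36/55.845 = 1.2957, O: 27.64/15.999 = 1.7276
Raw ratio (divide by min = 1.2957): Fe: 1.0, O: 1.333
Multiply by 3 to clear fractions: Fe: 3.0 ~= 3, O: 4.0 ~= 4
Reduce by GCD to get the simplest whole-number ratio:

3:4


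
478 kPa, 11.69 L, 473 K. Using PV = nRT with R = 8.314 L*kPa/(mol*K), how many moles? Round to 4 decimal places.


PV = nRT, solve for n = PV / (RT).
PV = 478 * 11.69 = 5587.82
RT = 8.314 * 473 = 3932.522
n = 5587.82 / 3932.522
n = 1.4209253 mol, rounded to 4 dp:

1.4209 mol


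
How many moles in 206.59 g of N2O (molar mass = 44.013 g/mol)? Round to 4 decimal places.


n = mass / M
n = 206.59 / 44.013
n = 4.69384046 mol, rounded to 4 dp:

4.6938 mol


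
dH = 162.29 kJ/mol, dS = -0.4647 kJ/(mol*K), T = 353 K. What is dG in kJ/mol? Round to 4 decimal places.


Gibbs: dG = dH - T*dS (consistent units, dS already in kJ/(mol*K)).
T*dS = 353 * -0.4647 = -164.0391
dG = 162.29 - (-164.0391)
dG = 326.3291 kJ/mol, rounded to 4 dp:

326.3291 kJ/mol


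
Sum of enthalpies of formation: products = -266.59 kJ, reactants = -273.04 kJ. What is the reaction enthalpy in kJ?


dH_rxn = sum(dH_f products) - sum(dH_f reactants)
dH_rxn = -266.59 - (-273.04)
dH_rxn = 6.45 kJ:

6.45 kJ


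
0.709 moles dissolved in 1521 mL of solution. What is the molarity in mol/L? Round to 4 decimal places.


Convert volume to liters: V_L = V_mL / 1000.
V_L = 1521 / 1000 = 1.521 L
M = n / V_L = 0.709 / 1.521
M = 0.4661407 mol/L, rounded to 4 dp:

0.4661 mol/L


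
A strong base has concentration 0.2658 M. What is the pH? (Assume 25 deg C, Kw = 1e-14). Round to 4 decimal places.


A strong base dissociates completely, so [OH-] equals the given concentration.
pOH = -log10([OH-]) = -log10(0.2658) = 0.575445
pH = 14 - pOH = 14 - 0.575445
pH = 13.424555, rounded to 4 dp:

13.4246


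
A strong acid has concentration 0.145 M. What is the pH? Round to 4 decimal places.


A strong acid dissociates completely, so [H+] equals the given concentration.
pH = -log10([H+]) = -log10(0.145)
pH = 0.838632, rounded to 4 dp:

0.8386


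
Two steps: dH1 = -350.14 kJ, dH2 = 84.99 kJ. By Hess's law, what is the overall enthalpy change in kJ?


Hess's law: enthalpy is a state function, so add the step enthalpies.
dH_total = dH1 + dH2 = -350.14 + (84.99)
dH_total = -265.15 kJ:

-265.15 kJ


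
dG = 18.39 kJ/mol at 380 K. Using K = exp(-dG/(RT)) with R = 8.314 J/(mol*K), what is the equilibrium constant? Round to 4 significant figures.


dG is in kJ/mol; multiply by 1000 to match R in J/(mol*K).
RT = 8.314 * 380 = 3159.32 J/mol
exponent = -dG*1000 / (RT) = -(18.39*1000) / 3159.32 = -5.82087285
K = exp(-5.82087285)
K = 0.002965016, rounded to 4 significant figures:

0.002965


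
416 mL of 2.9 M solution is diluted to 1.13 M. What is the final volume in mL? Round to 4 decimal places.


Dilution: M1*V1 = M2*V2, solve for V2.
V2 = M1*V1 / M2
V2 = 2.9 * 416 / 1.13
V2 = 1206.4 / 1.13
V2 = 1067.61061947 mL, rounded to 4 dp:

1067.6106 mL


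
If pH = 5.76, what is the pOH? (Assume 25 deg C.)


At 25 deg C, pH + pOH = 14.
pOH = 14 - pH = 14 - 5.76
pOH = 8.24:

8.24


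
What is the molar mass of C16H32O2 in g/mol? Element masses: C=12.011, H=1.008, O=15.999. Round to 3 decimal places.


M = sum(count * atomic_mass) over atoms.
M = 16*12.011 + 32*1.008 + 2*15.999
M = 192.176 + 32.256 + 31.998
M = 256.43 g/mol, rounded to 3 dp:

256.430 g/mol


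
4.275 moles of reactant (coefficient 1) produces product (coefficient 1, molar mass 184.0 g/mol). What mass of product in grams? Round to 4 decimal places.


Use the coefficient ratio to convert reactant moles to product moles, then multiply by the product's molar mass.
moles_P = moles_R * (coeff_P / coeff_R) = 4.275 * (1/1) = 4.275
mass_P = moles_P * M_P = 4.275 * 184.0
mass_P = 786.6 g, rounded to 4 dp:

786.6000 g


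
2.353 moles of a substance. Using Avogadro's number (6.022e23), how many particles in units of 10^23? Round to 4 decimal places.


N = n * NA, then divide by 1e23 for the requested units.
N / 1e23 = n * 6.022
N / 1e23 = 2.353 * 6.022
N / 1e23 = 14.169766, rounded to 4 dp:

14.1698


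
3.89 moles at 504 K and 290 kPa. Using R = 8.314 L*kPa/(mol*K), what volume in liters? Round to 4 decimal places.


PV = nRT, solve for V = nRT / P.
nRT = 3.89 * 8.314 * 504 = 16300.0958
V = 16300.0958 / 290
V = 56.2072269 L, rounded to 4 dp:

56.2072 L


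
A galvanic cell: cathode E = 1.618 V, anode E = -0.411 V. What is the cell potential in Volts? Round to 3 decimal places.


Standard cell potential: E_cell = E_cathode - E_anode.
E_cell = 1.618 - (-0.411)
E_cell = 2.029 V, rounded to 3 dp:

2.029 V


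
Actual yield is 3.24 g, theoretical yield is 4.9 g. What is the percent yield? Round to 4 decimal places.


% yield = 100 * actual / theoretical
% yield = 100 * 3.24 / 4.9
% yield = 66.12244898 %, rounded to 4 dp:

66.1224 %


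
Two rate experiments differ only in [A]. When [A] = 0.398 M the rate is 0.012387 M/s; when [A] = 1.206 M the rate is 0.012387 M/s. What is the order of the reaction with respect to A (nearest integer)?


Rate is proportional to [A]^n, so rate2/rate1 = ([A]2/[A]1)^n. Take logs to solve for n.
rate2/rate1 = 0.012387 / 0.012387 = 1.0
[A]2/[A]1 = 1.206 / 0.398 = 3.0302
n = ln(1.0) / ln(3.0302) = 0.0
Nearest integer order:

0


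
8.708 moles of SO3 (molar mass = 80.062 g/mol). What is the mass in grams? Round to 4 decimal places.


mass = n * M
mass = 8.708 * 80.062
mass = 697.179896 g, rounded to 4 dp:

697.1799 g


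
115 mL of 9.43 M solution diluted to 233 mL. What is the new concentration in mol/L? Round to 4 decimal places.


Dilution: M1*V1 = M2*V2, solve for M2.
M2 = M1*V1 / V2
M2 = 9.43 * 115 / 233
M2 = 1084.45 / 233
M2 = 4.65429185 mol/L, rounded to 4 dp:

4.6543 mol/L


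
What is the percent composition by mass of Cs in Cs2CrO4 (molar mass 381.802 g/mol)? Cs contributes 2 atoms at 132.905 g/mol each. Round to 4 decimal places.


pct = 100 * (n_elem * M_elem) / M_total
mass_contribution = 2 * 132.905 = 265.81 g/mol
pct = 100 * 265.81 / 381.802
pct = 69.61985532 %, rounded to 4 dp:

69.6199 %


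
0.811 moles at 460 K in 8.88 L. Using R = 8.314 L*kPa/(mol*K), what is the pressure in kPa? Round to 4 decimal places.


PV = nRT, solve for P = nRT / V.
nRT = 0.811 * 8.314 * 460 = 3101.6208
P = 3101.6208 / 8.88
P = 349.28162162 kPa, rounded to 4 dp:

349.2816 kPa


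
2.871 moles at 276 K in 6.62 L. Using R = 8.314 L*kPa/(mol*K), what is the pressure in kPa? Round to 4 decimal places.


PV = nRT, solve for P = nRT / V.
nRT = 2.871 * 8.314 * 276 = 6587.9803
P = 6587.9803 / 6.62
P = 995.16318731 kPa, rounded to 4 dp:

995.1632 kPa


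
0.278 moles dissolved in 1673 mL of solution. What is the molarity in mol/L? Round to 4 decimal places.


Convert volume to liters: V_L = V_mL / 1000.
V_L = 1673 / 1000 = 1.673 L
M = n / V_L = 0.278 / 1.673
M = 0.16616856 mol/L, rounded to 4 dp:

0.1662 mol/L


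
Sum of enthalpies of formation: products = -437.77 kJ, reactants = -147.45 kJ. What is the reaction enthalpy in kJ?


dH_rxn = sum(dH_f products) - sum(dH_f reactants)
dH_rxn = -437.77 - (-147.45)
dH_rxn = -290.32 kJ:

-290.32 kJ


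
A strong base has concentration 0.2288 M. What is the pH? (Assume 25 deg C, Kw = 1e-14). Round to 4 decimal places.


A strong base dissociates completely, so [OH-] equals the given concentration.
pOH = -log10([OH-]) = -log10(0.2288) = 0.640544
pH = 14 - pOH = 14 - 0.640544
pH = 13.359456, rounded to 4 dp:

13.3595


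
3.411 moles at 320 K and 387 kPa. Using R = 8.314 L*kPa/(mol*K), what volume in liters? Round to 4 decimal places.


PV = nRT, solve for V = nRT / P.
nRT = 3.411 * 8.314 * 320 = 9074.8973
V = 9074.8973 / 387
V = 23.44934703 L, rounded to 4 dp:

23.4493 L


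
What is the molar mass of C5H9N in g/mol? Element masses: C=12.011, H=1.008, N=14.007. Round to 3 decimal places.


M = sum(count * atomic_mass) over atoms.
M = 5*12.011 + 9*1.008 + 1*14.007
M = 60.055 + 9.072 + 14.007
M = 83.134 g/mol, rounded to 3 dp:

83.134 g/mol


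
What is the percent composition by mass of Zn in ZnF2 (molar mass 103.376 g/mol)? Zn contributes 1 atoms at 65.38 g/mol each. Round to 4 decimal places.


pct = 100 * (n_elem * M_elem) / M_total
mass_contribution = 1 * 65.38 = 65.38 g/mol
pct = 100 * 65.38 / 103.376
pct = 63.24485374 %, rounded to 4 dp:

63.2449 %


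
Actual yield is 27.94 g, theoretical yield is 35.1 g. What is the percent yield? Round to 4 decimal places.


% yield = 100 * actual / theoretical
% yield = 100 * 27.94 / 35.1
% yield = 79.6011396 %, rounded to 4 dp:

79.6011 %


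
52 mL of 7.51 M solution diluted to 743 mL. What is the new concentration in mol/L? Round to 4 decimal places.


Dilution: M1*V1 = M2*V2, solve for M2.
M2 = M1*V1 / V2
M2 = 7.51 * 52 / 743
M2 = 390.52 / 743
M2 = 0.52559892 mol/L, rounded to 4 dp:

0.5256 mol/L


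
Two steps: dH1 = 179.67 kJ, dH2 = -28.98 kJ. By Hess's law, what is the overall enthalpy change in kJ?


Hess's law: enthalpy is a state function, so add the step enthalpies.
dH_total = dH1 + dH2 = 179.67 + (-28.98)
dH_total = 150.69 kJ:

150.69 kJ


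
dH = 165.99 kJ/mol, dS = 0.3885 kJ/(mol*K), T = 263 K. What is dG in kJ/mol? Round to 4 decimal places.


Gibbs: dG = dH - T*dS (consistent units, dS already in kJ/(mol*K)).
T*dS = 263 * 0.3885 = 102.1755
dG = 165.99 - (102.1755)
dG = 63.8145 kJ/mol, rounded to 4 dp:

63.8145 kJ/mol


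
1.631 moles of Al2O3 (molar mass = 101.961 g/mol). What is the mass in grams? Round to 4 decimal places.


mass = n * M
mass = 1.631 * 101.961
mass = 166.298391 g, rounded to 4 dp:

166.2984 g


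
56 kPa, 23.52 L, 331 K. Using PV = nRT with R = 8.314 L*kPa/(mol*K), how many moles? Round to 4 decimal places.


PV = nRT, solve for n = PV / (RT).
PV = 56 * 23.52 = 1317.12
RT = 8.314 * 331 = 2751.934
n = 1317.12 / 2751.934
n = 0.47861613 mol, rounded to 4 dp:

0.4786 mol


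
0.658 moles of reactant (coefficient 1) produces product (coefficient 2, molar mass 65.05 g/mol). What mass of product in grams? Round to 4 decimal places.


Use the coefficient ratio to convert reactant moles to product moles, then multiply by the product's molar mass.
moles_P = moles_R * (coeff_P / coeff_R) = 0.658 * (2/1) = 1.316
mass_P = moles_P * M_P = 1.316 * 65.05
mass_P = 85.6058 g, rounded to 4 dp:

85.6058 g


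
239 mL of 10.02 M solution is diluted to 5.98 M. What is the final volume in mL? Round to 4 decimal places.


Dilution: M1*V1 = M2*V2, solve for V2.
V2 = M1*V1 / M2
V2 = 10.02 * 239 / 5.98
V2 = 2394.78 / 5.98
V2 = 400.46488294 mL, rounded to 4 dp:

400.4649 mL


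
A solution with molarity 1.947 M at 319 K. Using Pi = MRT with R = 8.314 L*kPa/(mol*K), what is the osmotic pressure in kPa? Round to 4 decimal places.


Osmotic pressure (van't Hoff): Pi = M*R*T.
RT = 8.314 * 319 = 2652.166
Pi = 1.947 * 2652.166
Pi = 5163.767202 kPa, rounded to 4 dp:

5163.7672 kPa


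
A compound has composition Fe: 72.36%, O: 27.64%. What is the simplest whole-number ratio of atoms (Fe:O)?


Assume 100 g of compound, divide each mass% by atomic mass to get moles, then normalize by the smallest to get a raw atom ratio.
Moles per 100 g: Fe: 72.36/55.845 = 1.2957, O: 27.64/15.999 = 1.7276
Raw ratio (divide by min = 1.2957): Fe: 1.0, O: 1.333
Multiply by 3 to clear fractions: Fe: 3.0 ~= 3, O: 4.0 ~= 4
Reduce by GCD to get the simplest whole-number ratio:

3:4


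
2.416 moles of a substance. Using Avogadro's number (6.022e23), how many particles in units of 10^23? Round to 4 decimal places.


N = n * NA, then divide by 1e23 for the requested units.
N / 1e23 = n * 6.022
N / 1e23 = 2.416 * 6.022
N / 1e23 = 14.549152, rounded to 4 dp:

14.5492


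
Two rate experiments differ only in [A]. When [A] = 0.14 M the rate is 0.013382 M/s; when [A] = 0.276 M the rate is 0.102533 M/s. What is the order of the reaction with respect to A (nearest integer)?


Rate is proportional to [A]^n, so rate2/rate1 = ([A]2/[A]1)^n. Take logs to solve for n.
rate2/rate1 = 0.102533 / 0.013382 = 7.662
[A]2/[A]1 = 0.276 / 0.14 = 1.9714
n = ln(7.662) / ln(1.9714) = 3.0
Nearest integer order:

3


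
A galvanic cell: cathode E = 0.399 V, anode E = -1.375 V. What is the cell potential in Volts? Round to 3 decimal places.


Standard cell potential: E_cell = E_cathode - E_anode.
E_cell = 0.399 - (-1.375)
E_cell = 1.774 V, rounded to 3 dp:

1.774 V


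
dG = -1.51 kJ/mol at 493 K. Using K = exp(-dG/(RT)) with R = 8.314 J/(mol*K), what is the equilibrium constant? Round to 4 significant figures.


dG is in kJ/mol; multiply by 1000 to match R in J/(mol*K).
RT = 8.314 * 493 = 4098.802 J/mol
exponent = -dG*1000 / (RT) = -(-1.51*1000) / 4098.802 = 0.36840033
K = exp(0.36840033)
K = 1.4454206, rounded to 4 significant figures:

1.445


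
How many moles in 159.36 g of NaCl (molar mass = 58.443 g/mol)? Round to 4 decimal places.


n = mass / M
n = 159.36 / 58.443
n = 2.72675941 mol, rounded to 4 dp:

2.7268 mol


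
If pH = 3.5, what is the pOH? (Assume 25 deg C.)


At 25 deg C, pH + pOH = 14.
pOH = 14 - pH = 14 - 3.5
pOH = 10.5:

10.50


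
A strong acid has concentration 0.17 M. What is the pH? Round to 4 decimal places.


A strong acid dissociates completely, so [H+] equals the given concentration.
pH = -log10([H+]) = -log10(0.17)
pH = 0.76955108, rounded to 4 dp:

0.7696


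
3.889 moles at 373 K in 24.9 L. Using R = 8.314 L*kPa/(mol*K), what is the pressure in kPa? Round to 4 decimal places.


PV = nRT, solve for P = nRT / V.
nRT = 3.889 * 8.314 * 373 = 12060.2635
P = 12060.2635 / 24.9
P = 484.34793173 kPa, rounded to 4 dp:

484.3479 kPa


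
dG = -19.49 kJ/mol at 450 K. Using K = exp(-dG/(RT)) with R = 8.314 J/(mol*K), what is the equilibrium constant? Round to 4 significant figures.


dG is in kJ/mol; multiply by 1000 to match R in J/(mol*K).
RT = 8.314 * 450 = 3741.3 J/mol
exponent = -dG*1000 / (RT) = -(-19.49*1000) / 3741.3 = 5.20941919
K = exp(5.20941919)
K = 182.98775, rounded to 4 significant figures:

183.0


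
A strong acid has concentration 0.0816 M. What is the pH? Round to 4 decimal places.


A strong acid dissociates completely, so [H+] equals the given concentration.
pH = -log10([H+]) = -log10(0.0816)
pH = 1.08830984, rounded to 4 dp:

1.0883


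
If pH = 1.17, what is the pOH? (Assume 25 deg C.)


At 25 deg C, pH + pOH = 14.
pOH = 14 - pH = 14 - 1.17
pOH = 12.83:

12.83


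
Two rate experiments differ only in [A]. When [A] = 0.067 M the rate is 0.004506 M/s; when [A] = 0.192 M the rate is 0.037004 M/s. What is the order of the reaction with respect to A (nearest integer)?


Rate is proportional to [A]^n, so rate2/rate1 = ([A]2/[A]1)^n. Take logs to solve for n.
rate2/rate1 = 0.037004 / 0.004506 = 8.2122
[A]2/[A]1 = 0.192 / 0.067 = 2.8657
n = ln(8.2122) / ln(2.8657) = 2.0
Nearest integer order:

2


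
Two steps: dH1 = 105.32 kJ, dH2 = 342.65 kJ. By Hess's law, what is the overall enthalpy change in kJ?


Hess's law: enthalpy is a state function, so add the step enthalpies.
dH_total = dH1 + dH2 = 105.32 + (342.65)
dH_total = 447.97 kJ:

447.97 kJ


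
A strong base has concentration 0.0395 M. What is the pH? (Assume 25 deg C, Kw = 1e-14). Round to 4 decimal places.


A strong base dissociates completely, so [OH-] equals the given concentration.
pOH = -log10([OH-]) = -log10(0.0395) = 1.403403
pH = 14 - pOH = 14 - 1.403403
pH = 12.596597, rounded to 4 dp:

12.5966


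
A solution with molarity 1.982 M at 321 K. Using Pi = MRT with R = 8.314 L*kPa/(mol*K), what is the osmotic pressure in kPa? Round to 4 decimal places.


Osmotic pressure (van't Hoff): Pi = M*R*T.
RT = 8.314 * 321 = 2668.794
Pi = 1.982 * 2668.794
Pi = 5289.549708 kPa, rounded to 4 dp:

5289.5497 kPa


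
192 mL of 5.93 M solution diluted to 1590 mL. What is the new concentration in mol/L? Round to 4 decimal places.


Dilution: M1*V1 = M2*V2, solve for M2.
M2 = M1*V1 / V2
M2 = 5.93 * 192 / 1590
M2 = 1138.56 / 1590
M2 = 0.71607547 mol/L, rounded to 4 dp:

0.7161 mol/L


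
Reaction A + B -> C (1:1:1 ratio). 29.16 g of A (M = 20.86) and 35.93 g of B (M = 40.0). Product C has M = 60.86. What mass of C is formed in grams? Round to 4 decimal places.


Find moles of each reactant; the smaller value is the limiting reagent in a 1:1:1 reaction, so moles_C equals moles of the limiter.
n_A = mass_A / M_A = 29.16 / 20.86 = 1.397891 mol
n_B = mass_B / M_B = 35.93 / 40.0 = 0.89825 mol
Limiting reagent: B (smaller), n_limiting = 0.89825 mol
mass_C = n_limiting * M_C = 0.89825 * 60.86
mass_C = 54.667495 g, rounded to 4 dp:

54.6675 g
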